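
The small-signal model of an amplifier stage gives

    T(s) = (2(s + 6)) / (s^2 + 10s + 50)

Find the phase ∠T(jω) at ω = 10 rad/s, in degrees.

At s = j10: numerator = 12 + j20, denominator = -50 + j100.
∠T = ∠num − ∠den = 59.036° − (116.57°) = -57.53°.

∠T(j10) ≈ -57.53°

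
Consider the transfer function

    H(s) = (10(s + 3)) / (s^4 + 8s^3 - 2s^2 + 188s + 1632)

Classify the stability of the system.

The denominator s^4 + 8s^3 - 2s^2 + 188s + 1632 factors as (s^2 - 6s + 34)(s + 8)(s + 6), giving poles at s = 3 ± 5j, -8, -6.
Since the pole(s) at s = 3 ± 5j lie in the right half-plane, the system is unstable.

unstable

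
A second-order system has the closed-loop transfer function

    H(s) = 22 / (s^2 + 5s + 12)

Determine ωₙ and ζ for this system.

Compare the denominator to the standard form s^2 + 2ζωₙs + ωₙ².
ωₙ² = 12, so ωₙ = √12 ≈ 3.464 rad/s.
2ζωₙ = 5, so ζ = 5/(2·√12) ≈ 0.7217.
With ζ = 0.7217 the response is underdamped.

ωₙ ≈ 3.464 rad/s, ζ ≈ 0.7217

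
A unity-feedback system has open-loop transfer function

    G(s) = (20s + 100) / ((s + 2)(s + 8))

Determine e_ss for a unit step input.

G(s) has no poles at the origin.
This is a Type 0 system. Kp = lim_{s→0} G(s) = 100/16 = 25/4.
e_ss = 1/(1 + Kp) = 1/(1 + 25/4) = 4/29 ≈ 0.1379.

e_ss = 0.1379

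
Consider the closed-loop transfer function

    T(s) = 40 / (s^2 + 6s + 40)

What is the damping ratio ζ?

Compare the denominator to the standard form s^2 + 2ζωₙs + ωₙ².
ωₙ² = 40, so ωₙ = √40 ≈ 6.325 rad/s.
2ζωₙ = 6, so ζ = 6/(2·√40) ≈ 0.4743.

ζ ≈ 0.4743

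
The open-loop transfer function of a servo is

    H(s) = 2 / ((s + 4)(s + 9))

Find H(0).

H(0) = 1/18 ≈ 0.05556

At s = 0 each factor (s + a) contributes a and each (s^2 + bs + c) contributes c.
H(0) = 2·1 / ((4) · (9)) = 2/36 = 1/18.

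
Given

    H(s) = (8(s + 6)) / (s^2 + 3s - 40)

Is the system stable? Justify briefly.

unstable

The denominator s^2 + 3s - 40 factors as (s + 8)(s - 5), giving poles at s = -8, 5.
Since the pole(s) at s = 5 lie in the right half-plane, the system is unstable.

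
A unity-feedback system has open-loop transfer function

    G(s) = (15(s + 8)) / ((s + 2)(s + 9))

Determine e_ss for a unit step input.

e_ss = 0.1304

G(s) has no poles at the origin.
This is a Type 0 system. Kp = lim_{s→0} G(s) = 120/18 = 20/3.
e_ss = 1/(1 + Kp) = 1/(1 + 20/3) = 3/23 ≈ 0.1304.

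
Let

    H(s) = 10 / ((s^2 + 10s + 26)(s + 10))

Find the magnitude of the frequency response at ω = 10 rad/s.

Substitute s = j10: numerator = 10, denominator = -1740 + j260.
|H(j10)| = |10| / |-1740 + j260| = 10 / 1759.3 ≈ 0.005684.

|H(j10)| ≈ 0.005684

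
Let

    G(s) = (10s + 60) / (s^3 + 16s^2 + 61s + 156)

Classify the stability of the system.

The denominator s^3 + 16s^2 + 61s + 156 factors as (s^2 + 4s + 13)(s + 12), giving poles at s = -2 ± 3j, -12.
Since all poles lie strictly in the left half-plane, the system is stable.

stable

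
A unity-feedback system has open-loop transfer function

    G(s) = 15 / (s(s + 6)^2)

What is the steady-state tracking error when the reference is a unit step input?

e_ss = 0

G(s) has one pole at the origin.
This is a Type 1 system; for a step input the steady-state error is zero.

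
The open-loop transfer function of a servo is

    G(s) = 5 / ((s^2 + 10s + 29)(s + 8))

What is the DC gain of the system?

G(0) = 5/232 ≈ 0.02155

At s = 0 each factor (s + a) contributes a and each (s^2 + bs + c) contributes c.
G(0) = 5·1 / ((29) · (8)) = 5/232 = 5/232.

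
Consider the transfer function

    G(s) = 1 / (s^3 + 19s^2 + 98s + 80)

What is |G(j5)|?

|G(j5)| ≈ 0.001859

Substitute s = j5: numerator = 1, denominator = -395 + j365.
|G(j5)| = |1| / |-395 + j365| = 1 / 537.82 ≈ 0.001859.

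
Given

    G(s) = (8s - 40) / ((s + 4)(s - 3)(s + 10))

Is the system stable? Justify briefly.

The poles can be read from the denominator factors: s = -4, 3, -10.
Since the pole(s) at s = 3 lie in the right half-plane, the system is unstable.

unstable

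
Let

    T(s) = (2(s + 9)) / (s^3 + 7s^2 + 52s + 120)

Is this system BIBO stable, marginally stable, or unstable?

The denominator s^3 + 7s^2 + 52s + 120 factors as (s^2 + 4s + 40)(s + 3), giving poles at s = -2 + 6j, -2 - 6j, -3.
Since all poles lie strictly in the left half-plane, the system is stable.

stable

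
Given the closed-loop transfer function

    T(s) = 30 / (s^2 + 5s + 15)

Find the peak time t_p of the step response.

Comparing s^2 + 5s + 15 to s^2 + 2ζωₙs + ωₙ²: ωₙ = √15 ≈ 3.873 rad/s and ζ = 5/(2·√15) ≈ 0.6455.
ζωₙ = 5/2 = 2.5, so ω_d = ωₙ√(1−ζ²) = √(ωₙ² − (ζωₙ)²) = √(15 − 2.5²) = √8.75 ≈ 2.958 rad/s.
t_p = π/ω_d = π/2.958 ≈ 1.062 s.

t_p ≈ 1.062 s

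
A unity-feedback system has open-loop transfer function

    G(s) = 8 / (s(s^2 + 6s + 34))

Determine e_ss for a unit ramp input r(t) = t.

G(s) has one pole at the origin.
This is a Type 1 system. Kv = lim_{s→0} s·G(s) = 8/34 = 4/17.
e_ss = 1/Kv = 1/(4/17) = 17/4 ≈ 4.250.

e_ss = 4.250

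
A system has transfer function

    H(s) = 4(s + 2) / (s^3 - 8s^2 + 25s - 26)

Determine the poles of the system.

The poles are the roots of the denominator s^3 - 8s^2 + 25s - 26 = 0.
Trying s = 2: the polynomial evaluates to 0, so (s - 2) is a factor.
Dividing out leaves s^2 - 6s + 13 = 0.
The quadratic formula then gives s = 3 ± 2j.

s = 3 + 2j, 3 - 2j, 2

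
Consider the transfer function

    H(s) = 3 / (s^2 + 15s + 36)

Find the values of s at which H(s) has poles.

s = -12, -3

The poles are the roots of the denominator s^2 + 15s + 36 = 0.
Factoring: (s + 12)(s + 3) = 0, so s = -12 and s = -3.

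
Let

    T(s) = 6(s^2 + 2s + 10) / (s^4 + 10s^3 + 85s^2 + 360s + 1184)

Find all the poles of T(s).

s = -4 + 4j, -4 - 4j, -1 + 6j, -1 - 6j

The poles are the roots of the denominator s^4 + 10s^3 + 85s^2 + 360s + 1184 = 0.
No real roots exist; factor into two real quadratics: (s^2 + 8s + 32)(s^2 + 2s + 37) = 0.
Each quadratic gives a conjugate pair via the quadratic formula.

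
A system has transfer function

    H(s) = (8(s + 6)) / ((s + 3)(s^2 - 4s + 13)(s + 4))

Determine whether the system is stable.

unstable

The poles can be read from the denominator factors: s = -3, 2 + 3j, 2 - 3j, -4.
Since the pole(s) at s = 2 ± 3j lie in the right half-plane, the system is unstable.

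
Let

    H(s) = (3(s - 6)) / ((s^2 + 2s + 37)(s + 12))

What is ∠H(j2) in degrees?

∠H(j2) ≈ 145.2°

At s = j2: numerator = -18 + j6, denominator = 388 + j114.
∠H = ∠num − ∠den = 161.57° − (16.374°) = 145.2°.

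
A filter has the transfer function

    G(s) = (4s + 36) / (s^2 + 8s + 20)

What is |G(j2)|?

Substitute s = j2: numerator = 36 + j8, denominator = 16 + j16.
|G(j2)| = |36 + j8| / |16 + j16| = 36.878 / 22.627 ≈ 1.630.

|G(j2)| ≈ 1.630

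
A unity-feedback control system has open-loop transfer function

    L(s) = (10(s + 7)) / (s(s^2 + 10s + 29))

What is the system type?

Type 1

The denominator has 1 factor of s at the origin (free integrator), so this is a Type 1 system.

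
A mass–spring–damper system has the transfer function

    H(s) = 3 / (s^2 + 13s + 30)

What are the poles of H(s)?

s = -10, -3

The poles are the roots of the denominator s^2 + 13s + 30 = 0.
Factoring: (s + 10)(s + 3) = 0, so s = -10 and s = -3.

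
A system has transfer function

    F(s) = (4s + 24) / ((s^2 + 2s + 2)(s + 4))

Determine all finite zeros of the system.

s = -6

Set the numerator to zero: 4s + 24 = 0, i.e. 4·(s + 6) = 0.
So s = -6.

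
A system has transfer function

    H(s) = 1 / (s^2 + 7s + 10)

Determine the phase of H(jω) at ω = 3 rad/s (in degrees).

At s = j3: numerator = 1, denominator = 1 + j21.
∠H = ∠num − ∠den = 0° − (87.274°) = -87.27°.

∠H(j3) ≈ -87.27°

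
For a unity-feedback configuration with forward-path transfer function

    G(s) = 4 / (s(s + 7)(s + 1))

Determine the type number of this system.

The denominator has 1 factor of s at the origin (free integrator), so this is a Type 1 system.

Type 1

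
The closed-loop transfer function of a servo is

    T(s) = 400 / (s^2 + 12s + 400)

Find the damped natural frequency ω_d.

Comparing s^2 + 12s + 400 to s^2 + 2ζωₙs + ωₙ²: ωₙ = 20 rad/s and ζ = 12/(2·20) = 0.3.
ζωₙ = 12/2 = 6, so ω_d = ωₙ√(1−ζ²) = √(ωₙ² − (ζωₙ)²) = √(400 − 6²) = √364 ≈ 19.08 rad/s.

ω_d ≈ 19.08 rad/s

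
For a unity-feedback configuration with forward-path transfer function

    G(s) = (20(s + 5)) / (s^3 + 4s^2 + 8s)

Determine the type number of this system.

The denominator has 1 factor of s at the origin (free integrator), so this is a Type 1 system.

Type 1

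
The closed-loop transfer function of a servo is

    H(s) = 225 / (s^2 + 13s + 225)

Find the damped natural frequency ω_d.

Comparing s^2 + 13s + 225 to s^2 + 2ζωₙs + ωₙ²: ωₙ = 15 rad/s and ζ = 13/(2·15) ≈ 0.4333.
ζωₙ = 13/2 = 6.5, so ω_d = ωₙ√(1−ζ²) = √(ωₙ² − (ζωₙ)²) = √(225 − 6.5²) = √182.75 ≈ 13.52 rad/s.

ω_d ≈ 13.52 rad/s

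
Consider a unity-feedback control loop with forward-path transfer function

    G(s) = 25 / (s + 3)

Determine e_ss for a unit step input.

e_ss = 0.1071

G(s) has no poles at the origin.
This is a Type 0 system. Kp = lim_{s→0} G(s) = 25/3.
e_ss = 1/(1 + Kp) = 1/(1 + 25/3) = 3/28 ≈ 0.1071.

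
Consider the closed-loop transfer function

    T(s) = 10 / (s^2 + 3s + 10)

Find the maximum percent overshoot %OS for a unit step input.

%OS ≈ 18.4%

Comparing s^2 + 3s + 10 to s^2 + 2ζωₙs + ωₙ²: ωₙ = √10 ≈ 3.162 rad/s and ζ = 3/(2·√10) ≈ 0.4743.
%OS = 100·exp(−πζ/√(1−ζ²)) = 100·exp(−π·0.4743/√(1−0.4743²)) ≈ 18.4%.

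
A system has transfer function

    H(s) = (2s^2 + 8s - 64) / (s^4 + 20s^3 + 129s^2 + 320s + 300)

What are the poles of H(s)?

The poles are the roots of the denominator s^4 + 20s^3 + 129s^2 + 320s + 300 = 0.
Trying s = -10: the polynomial evaluates to 0, so (s + 10) is a factor.
Dividing out leaves s^3 + 10s^2 + 29s + 30 = 0.
This factors further as (s^2 + 4s + 5)(s + 6) = 0.

s = -2 ± j, -10, -6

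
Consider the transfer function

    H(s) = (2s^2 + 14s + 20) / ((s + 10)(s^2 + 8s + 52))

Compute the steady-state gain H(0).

Set s = 0: H(0) = (20) / (520) = 1/26.

H(0) = 1/26 ≈ 0.03846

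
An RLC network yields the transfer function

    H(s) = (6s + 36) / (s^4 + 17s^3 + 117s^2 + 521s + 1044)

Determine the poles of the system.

s = -4, -2 ± 5j, -9

The poles are the roots of the denominator s^4 + 17s^3 + 117s^2 + 521s + 1044 = 0.
Trying s = -4: the polynomial evaluates to 0, so (s + 4) is a factor.
Dividing out leaves s^3 + 13s^2 + 65s + 261 = 0.
This factors further as (s^2 + 4s + 29)(s + 9) = 0.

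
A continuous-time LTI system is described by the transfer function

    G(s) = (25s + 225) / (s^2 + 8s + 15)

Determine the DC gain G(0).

Set s = 0: G(0) = (225) / (15) = 15.

G(0) = 15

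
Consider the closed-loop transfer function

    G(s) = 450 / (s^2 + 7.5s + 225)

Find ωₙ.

ωₙ = 15 rad/s

Compare the denominator to the standard form s^2 + 2ζωₙs + ωₙ².
ωₙ² = 225, so ωₙ = 15 rad/s.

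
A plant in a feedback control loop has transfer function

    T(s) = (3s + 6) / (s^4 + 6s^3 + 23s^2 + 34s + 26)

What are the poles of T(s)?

s = -1 ± j, -2 ± 3j

The poles are the roots of the denominator s^4 + 6s^3 + 23s^2 + 34s + 26 = 0.
No real roots exist; factor into two real quadratics: (s^2 + 2s + 2)(s^2 + 4s + 13) = 0.
Each quadratic gives a conjugate pair via the quadratic formula.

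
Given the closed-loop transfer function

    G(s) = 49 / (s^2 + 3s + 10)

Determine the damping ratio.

Compare the denominator to the standard form s^2 + 2ζωₙs + ωₙ².
ωₙ² = 10, so ωₙ = √10 ≈ 3.162 rad/s.
2ζωₙ = 3, so ζ = 3/(2·√10) ≈ 0.4743.

ζ ≈ 0.4743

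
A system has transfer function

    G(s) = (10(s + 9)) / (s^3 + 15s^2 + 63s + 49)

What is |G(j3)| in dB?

|G(j3)|_dB ≈ -5.73 dB

Substitute s = j3: numerator = 90 + j30, denominator = -86 + j162.
|G(j3)| = |90 + j30| / |-86 + j162| = 94.868 / 183.41 ≈ 0.5172.
In decibels: 20·log₁₀(0.5172) ≈ -5.73 dB.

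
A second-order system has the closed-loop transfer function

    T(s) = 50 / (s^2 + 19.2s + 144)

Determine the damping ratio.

ζ = 0.8

Compare the denominator to the standard form s^2 + 2ζωₙs + ωₙ².
ωₙ² = 144, so ωₙ = 12 rad/s.
2ζωₙ = 19.2, so ζ = 19.2/(2·12) = 0.8.
With ζ = 0.8 the response is underdamped.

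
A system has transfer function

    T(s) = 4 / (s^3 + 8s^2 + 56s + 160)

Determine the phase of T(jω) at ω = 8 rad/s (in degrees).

At s = j8: numerator = 4, denominator = -352 - j64.
∠T = ∠num − ∠den = 0° − (-169.70°) = 169.7°.

∠T(j8) ≈ 169.7°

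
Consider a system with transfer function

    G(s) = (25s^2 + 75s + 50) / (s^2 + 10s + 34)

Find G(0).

G(0) = 25/17 ≈ 1.471

Set s = 0: G(0) = (50) / (34) = 25/17.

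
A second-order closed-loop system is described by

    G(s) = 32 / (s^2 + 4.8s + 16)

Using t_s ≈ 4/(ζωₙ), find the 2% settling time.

t_s ≈ 1.667 s

Comparing s^2 + 4.8s + 16 to s^2 + 2ζωₙs + ωₙ²: ωₙ = 4 rad/s and ζ = 4.8/(2·4) = 0.6.
ζωₙ = 4.8/2 = 2.4, so t_s ≈ 4/(ζωₙ) = 4/2.4 ≈ 1.667 s.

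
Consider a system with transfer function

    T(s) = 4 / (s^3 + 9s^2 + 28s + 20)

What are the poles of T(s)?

s = -4 + 2j, -4 - 2j, -1

The poles are the roots of the denominator s^3 + 9s^2 + 28s + 20 = 0.
Trying s = -1: the polynomial evaluates to 0, so (s + 1) is a factor.
Dividing out leaves s^2 + 8s + 20 = 0.
The quadratic formula then gives s = -4 ± 2j.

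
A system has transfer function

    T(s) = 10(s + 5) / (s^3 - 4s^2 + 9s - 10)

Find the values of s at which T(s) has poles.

s = 1 ± 2j, 2

The poles are the roots of the denominator s^3 - 4s^2 + 9s - 10 = 0.
Trying s = 2: the polynomial evaluates to 0, so (s - 2) is a factor.
Dividing out leaves s^2 - 2s + 5 = 0.
The quadratic formula then gives s = 1 ± 2j.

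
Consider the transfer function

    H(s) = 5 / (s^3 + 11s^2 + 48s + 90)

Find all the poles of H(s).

s = -5, -3 + 3j, -3 - 3j

The poles are the roots of the denominator s^3 + 11s^2 + 48s + 90 = 0.
Trying s = -5: the polynomial evaluates to 0, so (s + 5) is a factor.
Dividing out leaves s^2 + 6s + 18 = 0.
The quadratic formula then gives s = -3 ± 3j.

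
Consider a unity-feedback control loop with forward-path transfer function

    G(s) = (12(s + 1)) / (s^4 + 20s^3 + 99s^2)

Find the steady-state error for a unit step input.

G(s) has 2 poles at the origin.
This is a Type 2 system; for a step input the steady-state error is zero.

e_ss = 0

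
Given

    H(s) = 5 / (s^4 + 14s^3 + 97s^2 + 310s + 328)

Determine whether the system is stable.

stable

The denominator s^4 + 14s^3 + 97s^2 + 310s + 328 factors as (s + 4)(s^2 + 8s + 41)(s + 2), giving poles at s = -4, -4 + 5j, -4 - 5j, -2.
Since all poles lie strictly in the left half-plane, the system is stable.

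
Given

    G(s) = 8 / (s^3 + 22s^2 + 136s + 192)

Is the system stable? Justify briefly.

stable

The denominator s^3 + 22s^2 + 136s + 192 factors as (s + 2)(s + 12)(s + 8), giving poles at s = -2, -12, -8.
Since all poles lie strictly in the left half-plane, the system is stable.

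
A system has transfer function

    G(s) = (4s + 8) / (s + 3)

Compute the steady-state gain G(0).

Set s = 0: G(0) = (8) / (3) = 8/3.

G(0) = 8/3 ≈ 2.667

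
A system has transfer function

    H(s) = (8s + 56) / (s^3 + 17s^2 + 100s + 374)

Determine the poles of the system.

The poles are the roots of the denominator s^3 + 17s^2 + 100s + 374 = 0.
Trying s = -11: the polynomial evaluates to 0, so (s + 11) is a factor.
Dividing out leaves s^2 + 6s + 34 = 0.
The quadratic formula then gives s = -3 ± 5j.

s = -3 ± 5j, -11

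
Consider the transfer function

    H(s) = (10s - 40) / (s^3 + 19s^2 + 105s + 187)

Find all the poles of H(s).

s = -11, -4 ± j

The poles are the roots of the denominator s^3 + 19s^2 + 105s + 187 = 0.
Trying s = -11: the polynomial evaluates to 0, so (s + 11) is a factor.
Dividing out leaves s^2 + 8s + 17 = 0.
The quadratic formula then gives s = -4 ± 1j.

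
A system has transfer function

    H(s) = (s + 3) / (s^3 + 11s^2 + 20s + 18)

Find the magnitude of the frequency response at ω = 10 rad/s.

|H(j10)| ≈ 0.007759

Substitute s = j10: numerator = 3 + j10, denominator = -1082 - j800.
|H(j10)| = |3 + j10| / |-1082 - j800| = 10.440 / 1345.6 ≈ 0.007759.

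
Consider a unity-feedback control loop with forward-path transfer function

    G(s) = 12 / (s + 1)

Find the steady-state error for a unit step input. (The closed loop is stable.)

G(s) has no poles at the origin.
This is a Type 0 system. Kp = lim_{s→0} G(s) = 12/1.
e_ss = 1/(1 + Kp) = 1/(1 + 12) = 1/13 ≈ 0.07692.

e_ss = 0.07692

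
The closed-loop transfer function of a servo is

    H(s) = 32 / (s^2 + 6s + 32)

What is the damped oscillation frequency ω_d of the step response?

ω_d ≈ 4.796 rad/s

Comparing s^2 + 6s + 32 to s^2 + 2ζωₙs + ωₙ²: ωₙ = √32 ≈ 5.657 rad/s and ζ = 6/(2·√32) ≈ 0.5303.
ζωₙ = 6/2 = 3, so ω_d = ωₙ√(1−ζ²) = √(ωₙ² − (ζωₙ)²) = √(32 − 3²) = √23 ≈ 4.796 rad/s.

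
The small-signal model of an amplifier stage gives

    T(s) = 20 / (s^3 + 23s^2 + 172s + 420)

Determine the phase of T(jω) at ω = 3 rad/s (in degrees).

∠T(j3) ≈ -66.46°

At s = j3: numerator = 20, denominator = 213 + j489.
∠T = ∠num − ∠den = 0° − (66.463°) = -66.46°.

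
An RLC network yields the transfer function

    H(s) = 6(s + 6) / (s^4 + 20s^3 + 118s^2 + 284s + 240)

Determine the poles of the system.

The poles are the roots of the denominator s^4 + 20s^3 + 118s^2 + 284s + 240 = 0.
Trying s = -2: the polynomial evaluates to 0, so (s + 2) is a factor.
Dividing out leaves s^3 + 18s^2 + 82s + 120 = 0.
This factors further as (s^2 + 6s + 10)(s + 12) = 0.

s = -3 ± j, -2, -12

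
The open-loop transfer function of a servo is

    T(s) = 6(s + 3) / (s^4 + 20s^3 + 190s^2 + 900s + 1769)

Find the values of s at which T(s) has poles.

s = -5 + 2j, -5 - 2j, -5 + 6j, -5 - 6j

The poles are the roots of the denominator s^4 + 20s^3 + 190s^2 + 900s + 1769 = 0.
No real roots exist; factor into two real quadratics: (s^2 + 10s + 29)(s^2 + 10s + 61) = 0.
Each quadratic gives a conjugate pair via the quadratic formula.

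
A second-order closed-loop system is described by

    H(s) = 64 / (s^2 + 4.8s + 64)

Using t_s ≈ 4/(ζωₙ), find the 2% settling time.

t_s ≈ 1.667 s

Comparing s^2 + 4.8s + 64 to s^2 + 2ζωₙs + ωₙ²: ωₙ = 8 rad/s and ζ = 4.8/(2·8) = 0.3.
ζωₙ = 4.8/2 = 2.4, so t_s ≈ 4/(ζωₙ) = 4/2.4 ≈ 1.667 s.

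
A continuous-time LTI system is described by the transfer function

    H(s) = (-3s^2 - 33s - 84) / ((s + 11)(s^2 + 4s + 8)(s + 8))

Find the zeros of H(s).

s = -7, -4

Set the numerator to zero: -3s^2 - 33s - 84 = 0, i.e. -3·(s^2 + 11s + 28) = 0.
Factoring: (s + 7)(s + 4) = 0.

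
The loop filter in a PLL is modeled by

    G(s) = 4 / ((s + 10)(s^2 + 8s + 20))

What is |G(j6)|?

Substitute s = j6: numerator = 4, denominator = -448 + j384.
|G(j6)| = |4| / |-448 + j384| = 4 / 590.05 ≈ 0.006779.

|G(j6)| ≈ 0.006779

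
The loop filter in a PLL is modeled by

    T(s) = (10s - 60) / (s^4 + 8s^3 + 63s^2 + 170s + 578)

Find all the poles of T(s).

s = -3 + 5j, -3 - 5j, -1 + 4j, -1 - 4j

The poles are the roots of the denominator s^4 + 8s^3 + 63s^2 + 170s + 578 = 0.
No real roots exist; factor into two real quadratics: (s^2 + 6s + 34)(s^2 + 2s + 17) = 0.
Each quadratic gives a conjugate pair via the quadratic formula.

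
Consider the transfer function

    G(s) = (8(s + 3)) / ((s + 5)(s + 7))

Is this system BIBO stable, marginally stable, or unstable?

The poles can be read from the denominator factors: s = -5, -7.
Since all poles lie strictly in the left half-plane, the system is stable.

stable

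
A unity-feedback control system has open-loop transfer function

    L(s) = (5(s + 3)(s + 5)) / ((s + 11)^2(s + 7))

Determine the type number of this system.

Type 0

The denominator has no factor of s at the origin — no free integrator — so this is a Type 0 system.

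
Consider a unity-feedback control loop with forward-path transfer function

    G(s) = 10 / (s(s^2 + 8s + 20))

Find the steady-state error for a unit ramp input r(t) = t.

G(s) has one pole at the origin.
This is a Type 1 system. Kv = lim_{s→0} s·G(s) = 10/20 = 1/2.
e_ss = 1/Kv = 1/(1/2) = 2.

e_ss = 2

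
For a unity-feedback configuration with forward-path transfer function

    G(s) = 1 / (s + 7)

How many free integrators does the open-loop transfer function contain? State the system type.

The denominator has no factor of s at the origin — no free integrator — so this is a Type 0 system.

Type 0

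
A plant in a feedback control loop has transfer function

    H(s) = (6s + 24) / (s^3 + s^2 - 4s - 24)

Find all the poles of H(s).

The poles are the roots of the denominator s^3 + s^2 - 4s - 24 = 0.
Trying s = 3: the polynomial evaluates to 0, so (s - 3) is a factor.
Dividing out leaves s^2 + 4s + 8 = 0.
The quadratic formula then gives s = -2 ± 2j.

s = -2 ± 2j, 3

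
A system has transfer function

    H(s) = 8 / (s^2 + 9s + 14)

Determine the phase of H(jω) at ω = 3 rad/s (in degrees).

At s = j3: numerator = 8, denominator = 5 + j27.
∠H = ∠num − ∠den = 0° − (79.509°) = -79.51°.

∠H(j3) ≈ -79.51°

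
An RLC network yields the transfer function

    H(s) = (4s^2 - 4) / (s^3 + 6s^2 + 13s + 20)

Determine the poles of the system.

s = -4, -1 + 2j, -1 - 2j

The poles are the roots of the denominator s^3 + 6s^2 + 13s + 20 = 0.
Trying s = -4: the polynomial evaluates to 0, so (s + 4) is a factor.
Dividing out leaves s^2 + 2s + 5 = 0.
The quadratic formula then gives s = -1 ± 2j.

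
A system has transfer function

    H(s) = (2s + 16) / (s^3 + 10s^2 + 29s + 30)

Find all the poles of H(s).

s = -2 ± j, -6

The poles are the roots of the denominator s^3 + 10s^2 + 29s + 30 = 0.
Trying s = -6: the polynomial evaluates to 0, so (s + 6) is a factor.
Dividing out leaves s^2 + 4s + 5 = 0.
The quadratic formula then gives s = -2 ± 1j.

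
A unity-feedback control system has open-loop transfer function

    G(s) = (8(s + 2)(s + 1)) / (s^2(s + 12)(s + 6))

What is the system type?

Type 2

The denominator has 2 factors of s at the origin (free integrators), so this is a Type 2 system.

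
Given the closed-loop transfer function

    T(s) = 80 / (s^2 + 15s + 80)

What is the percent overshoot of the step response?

Comparing s^2 + 15s + 80 to s^2 + 2ζωₙs + ωₙ²: ωₙ = √80 ≈ 8.944 rad/s and ζ = 15/(2·√80) ≈ 0.8385.
%OS = 100·exp(−πζ/√(1−ζ²)) = 100·exp(−π·0.8385/√(1−0.8385²)) ≈ 0.795%.

%OS ≈ 0.795%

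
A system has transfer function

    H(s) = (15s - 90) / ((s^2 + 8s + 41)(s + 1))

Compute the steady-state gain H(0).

H(0) = -90/41 ≈ -2.195

Set s = 0: H(0) = (-90) / (41) = -90/41.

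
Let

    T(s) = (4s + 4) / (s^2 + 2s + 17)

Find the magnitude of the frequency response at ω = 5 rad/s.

|T(j5)| ≈ 1.593

Substitute s = j5: numerator = 4 + j20, denominator = -8 + j10.
|T(j5)| = |4 + j20| / |-8 + j10| = 20.396 / 12.806 ≈ 1.593.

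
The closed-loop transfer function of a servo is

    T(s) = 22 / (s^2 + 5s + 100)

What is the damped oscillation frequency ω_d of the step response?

Comparing s^2 + 5s + 100 to s^2 + 2ζωₙs + ωₙ²: ωₙ = 10 rad/s and ζ = 5/(2·10) = 0.25.
ζωₙ = 5/2 = 2.5, so ω_d = ωₙ√(1−ζ²) = √(ωₙ² − (ζωₙ)²) = √(100 − 2.5²) = √93.75 ≈ 9.682 rad/s.

ω_d ≈ 9.682 rad/s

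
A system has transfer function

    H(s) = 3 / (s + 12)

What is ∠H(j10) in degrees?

At s = j10: numerator = 3, denominator = 12 + j10.
∠H = ∠num − ∠den = 0° − (39.806°) = -39.81°.

∠H(j10) ≈ -39.81°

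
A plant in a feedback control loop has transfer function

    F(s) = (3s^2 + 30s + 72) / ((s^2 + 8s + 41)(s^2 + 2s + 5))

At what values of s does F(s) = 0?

s = -6, -4

Set the numerator to zero: 3s^2 + 30s + 72 = 0, i.e. 3·(s^2 + 10s + 24) = 0.
Factoring: (s + 6)(s + 4) = 0.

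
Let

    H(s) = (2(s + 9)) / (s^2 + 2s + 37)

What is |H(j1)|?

Substitute s = j1: numerator = 18 + j2, denominator = 36 + j2.
|H(j1)| = |18 + j2| / |36 + j2| = 18.111 / 36.056 ≈ 0.5023.

|H(j1)| ≈ 0.5023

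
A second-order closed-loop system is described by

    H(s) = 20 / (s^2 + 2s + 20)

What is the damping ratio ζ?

Compare the denominator to the standard form s^2 + 2ζωₙs + ωₙ².
ωₙ² = 20, so ωₙ = √20 ≈ 4.472 rad/s.
2ζωₙ = 2, so ζ = 2/(2·√20) ≈ 0.2236.
With ζ = 0.2236 the response is underdamped.

ζ ≈ 0.2236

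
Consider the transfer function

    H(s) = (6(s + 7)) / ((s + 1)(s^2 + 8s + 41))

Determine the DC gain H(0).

At s = 0 each factor (s + a) contributes a and each (s^2 + bs + c) contributes c.
H(0) = 6·(7) / ((1) · (41)) = 42/41 = 42/41.

H(0) = 42/41 ≈ 1.024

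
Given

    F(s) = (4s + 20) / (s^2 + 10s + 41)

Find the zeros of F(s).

Set the numerator to zero: 4s + 20 = 0, i.e. 4·(s + 5) = 0.
So s = -5.

s = -5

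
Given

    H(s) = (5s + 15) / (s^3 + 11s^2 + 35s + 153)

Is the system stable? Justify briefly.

The denominator s^3 + 11s^2 + 35s + 153 factors as (s + 9)(s^2 + 2s + 17), giving poles at s = -9, -1 + 4j, -1 - 4j.
Since all poles lie strictly in the left half-plane, the system is stable.

stable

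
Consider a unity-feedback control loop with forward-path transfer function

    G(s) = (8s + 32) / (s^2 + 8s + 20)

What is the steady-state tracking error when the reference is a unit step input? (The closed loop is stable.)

G(s) has no poles at the origin.
This is a Type 0 system. Kp = lim_{s→0} G(s) = 32/20 = 8/5.
e_ss = 1/(1 + Kp) = 1/(1 + 8/5) = 5/13 ≈ 0.3846.

e_ss = 0.3846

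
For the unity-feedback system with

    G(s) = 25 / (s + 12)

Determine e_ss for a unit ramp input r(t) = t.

e_ss = ∞

G(s) has no poles at the origin.
This is a Type 0 system; Kv = lim_{s→0} s·G(s) = 0, so the steady-state error for a ramp input is infinite.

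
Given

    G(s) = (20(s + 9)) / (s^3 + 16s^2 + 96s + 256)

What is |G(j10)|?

|G(j10)| ≈ 0.2001

Substitute s = j10: numerator = 180 + j200, denominator = -1344 - j40.
|G(j10)| = |180 + j200| / |-1344 - j40| = 269.07 / 1344.6 ≈ 0.2001.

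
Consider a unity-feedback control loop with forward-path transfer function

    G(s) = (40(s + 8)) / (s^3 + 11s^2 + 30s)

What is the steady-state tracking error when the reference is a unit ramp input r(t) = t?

G(s) has one pole at the origin.
This is a Type 1 system. Kv = lim_{s→0} s·G(s) = 320/30 = 32/3.
e_ss = 1/Kv = 1/(32/3) = 3/32 ≈ 0.09375.

e_ss = 0.09375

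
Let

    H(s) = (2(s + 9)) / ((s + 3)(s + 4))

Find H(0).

H(0) = 3/2 ≈ 1.500

At s = 0 each factor (s + a) contributes a and each (s^2 + bs + c) contributes c.
H(0) = 2·(9) / ((3) · (4)) = 18/12 = 3/2.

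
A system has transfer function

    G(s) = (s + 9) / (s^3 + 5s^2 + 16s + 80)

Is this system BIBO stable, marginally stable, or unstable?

The denominator s^3 + 5s^2 + 16s + 80 factors as (s^2 + 16)(s + 5), giving poles at s = ±4j, -5.
Since the simple pole(s) at s = 4j, -4j lie on the jω-axis with none in the right half-plane, the system is marginally stable.

marginally stable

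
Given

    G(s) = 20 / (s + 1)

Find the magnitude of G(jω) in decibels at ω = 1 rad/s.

|G(j1)|_dB ≈ 23.0 dB

Substitute s = j1: numerator = 20, denominator = 1 + j1.
|G(j1)| = |20| / |1 + j1| = 20 / 1.4142 ≈ 14.14.
In decibels: 20·log₁₀(14.14) ≈ 23.0 dB.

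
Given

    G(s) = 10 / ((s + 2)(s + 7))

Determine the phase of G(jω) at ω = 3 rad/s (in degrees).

At s = j3: numerator = 10, denominator = 5 + j27.
∠G = ∠num − ∠den = 0° − (79.509°) = -79.51°.

∠G(j3) ≈ -79.51°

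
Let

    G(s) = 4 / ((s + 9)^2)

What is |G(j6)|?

|G(j6)| ≈ 0.03419

Substitute s = j6: numerator = 4, denominator = 45 + j108.
|G(j6)| = |4| / |45 + j108| = 4 / 117 ≈ 0.03419.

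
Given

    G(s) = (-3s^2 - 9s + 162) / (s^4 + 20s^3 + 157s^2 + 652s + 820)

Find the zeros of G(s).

s = -9, 6

Set the numerator to zero: -3s^2 - 9s + 162 = 0, i.e. -3·(s^2 + 3s - 54) = 0.
Factoring: (s + 9)(s - 6) = 0.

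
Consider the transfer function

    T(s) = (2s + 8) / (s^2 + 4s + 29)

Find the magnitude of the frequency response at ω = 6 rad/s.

|T(j6)| ≈ 0.5769

Substitute s = j6: numerator = 8 + j12, denominator = -7 + j24.
|T(j6)| = |8 + j12| / |-7 + j24| = 14.422 / 25 ≈ 0.5769.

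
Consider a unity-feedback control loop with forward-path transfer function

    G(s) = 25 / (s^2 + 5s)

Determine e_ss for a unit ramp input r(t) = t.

G(s) has one pole at the origin.
This is a Type 1 system. Kv = lim_{s→0} s·G(s) = 25/5 = 5.
e_ss = 1/Kv = 1/(5) = 1/5 ≈ 0.2000.

e_ss = 0.2000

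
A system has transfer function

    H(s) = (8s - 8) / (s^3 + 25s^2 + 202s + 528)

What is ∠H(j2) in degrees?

∠H(j2) ≈ 73.79°

At s = j2: numerator = -8 + j16, denominator = 428 + j396.
∠H = ∠num − ∠den = 116.57° − (42.776°) = 73.79°.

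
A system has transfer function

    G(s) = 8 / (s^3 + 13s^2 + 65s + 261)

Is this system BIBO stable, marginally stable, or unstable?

stable

The denominator s^3 + 13s^2 + 65s + 261 factors as (s^2 + 4s + 29)(s + 9), giving poles at s = -2 ± 5j, -9.
Since all poles lie strictly in the left half-plane, the system is stable.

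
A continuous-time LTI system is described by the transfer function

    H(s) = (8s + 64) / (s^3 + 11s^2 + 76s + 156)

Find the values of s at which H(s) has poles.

s = -4 + 6j, -4 - 6j, -3

The poles are the roots of the denominator s^3 + 11s^2 + 76s + 156 = 0.
Trying s = -3: the polynomial evaluates to 0, so (s + 3) is a factor.
Dividing out leaves s^2 + 8s + 52 = 0.
The quadratic formula then gives s = -4 ± 6j.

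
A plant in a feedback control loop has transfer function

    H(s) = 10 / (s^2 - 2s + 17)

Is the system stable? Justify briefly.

The denominator s^2 - 2s + 17 factors as (s^2 - 2s + 17), giving poles at s = 1 ± 4j.
Since the pole(s) at s = 1 ± 4j lie in the right half-plane, the system is unstable.

unstable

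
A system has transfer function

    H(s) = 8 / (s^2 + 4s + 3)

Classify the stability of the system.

stable

The denominator s^2 + 4s + 3 factors as (s + 1)(s + 3), giving poles at s = -1, -3.
Since all poles lie strictly in the left half-plane, the system is stable.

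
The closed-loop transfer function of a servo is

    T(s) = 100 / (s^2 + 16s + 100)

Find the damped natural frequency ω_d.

Comparing s^2 + 16s + 100 to s^2 + 2ζωₙs + ωₙ²: ωₙ = 10 rad/s and ζ = 16/(2·10) = 0.8.
ζωₙ = 16/2 = 8, so ω_d = ωₙ√(1−ζ²) = √(ωₙ² − (ζωₙ)²) = √(100 − 8²) = √36 = 6 rad/s.

ω_d = 6 rad/s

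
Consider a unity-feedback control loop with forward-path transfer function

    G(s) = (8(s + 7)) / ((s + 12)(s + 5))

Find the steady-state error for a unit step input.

e_ss = 0.5172

G(s) has no poles at the origin.
This is a Type 0 system. Kp = lim_{s→0} G(s) = 56/60 = 14/15.
e_ss = 1/(1 + Kp) = 1/(1 + 14/15) = 15/29 ≈ 0.5172.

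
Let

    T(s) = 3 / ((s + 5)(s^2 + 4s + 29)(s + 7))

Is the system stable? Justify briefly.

stable

The poles can be read from the denominator factors: s = -5, -2 ± 5j, -7.
Since all poles lie strictly in the left half-plane, the system is stable.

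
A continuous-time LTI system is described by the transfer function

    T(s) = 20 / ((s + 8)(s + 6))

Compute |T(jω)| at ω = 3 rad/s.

Substitute s = j3: numerator = 20, denominator = 39 + j42.
|T(j3)| = |20| / |39 + j42| = 20 / 57.315 ≈ 0.3489.

|T(j3)| ≈ 0.3489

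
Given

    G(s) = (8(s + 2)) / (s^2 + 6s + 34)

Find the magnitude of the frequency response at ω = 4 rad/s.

|G(j4)| ≈ 1.193

Substitute s = j4: numerator = 16 + j32, denominator = 18 + j24.
|G(j4)| = |16 + j32| / |18 + j24| = 35.777 / 30 ≈ 1.193.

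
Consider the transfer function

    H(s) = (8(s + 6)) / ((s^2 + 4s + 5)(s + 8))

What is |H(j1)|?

|H(j1)| ≈ 1.067

Substitute s = j1: numerator = 48 + j8, denominator = 28 + j36.
|H(j1)| = |48 + j8| / |28 + j36| = 48.662 / 45.607 ≈ 1.067.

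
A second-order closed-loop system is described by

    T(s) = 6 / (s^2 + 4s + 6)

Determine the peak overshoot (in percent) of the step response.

Comparing s^2 + 4s + 6 to s^2 + 2ζωₙs + ωₙ²: ωₙ = √6 ≈ 2.449 rad/s and ζ = 4/(2·√6) ≈ 0.8165.
%OS = 100·exp(−πζ/√(1−ζ²)) = 100·exp(−π·0.8165/√(1−0.8165²)) ≈ 1.18%.

%OS ≈ 1.18%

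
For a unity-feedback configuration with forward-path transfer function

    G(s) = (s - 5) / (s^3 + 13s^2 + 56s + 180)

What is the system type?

The denominator has no factor of s at the origin — no free integrator — so this is a Type 0 system.

Type 0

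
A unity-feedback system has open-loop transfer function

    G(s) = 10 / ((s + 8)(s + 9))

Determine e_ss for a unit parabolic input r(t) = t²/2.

G(s) has no poles at the origin.
This is a Type 0 system; Ka = lim_{s→0} s^2·G(s) = 0, so the steady-state error for a parabola input is infinite.

e_ss = ∞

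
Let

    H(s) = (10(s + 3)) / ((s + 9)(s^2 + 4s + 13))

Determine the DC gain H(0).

At s = 0 each factor (s + a) contributes a and each (s^2 + bs + c) contributes c.
H(0) = 10·(3) / ((9) · (13)) = 30/117 = 10/39.

H(0) = 10/39 ≈ 0.2564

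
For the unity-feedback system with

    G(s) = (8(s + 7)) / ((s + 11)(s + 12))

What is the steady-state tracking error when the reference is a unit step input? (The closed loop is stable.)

G(s) has no poles at the origin.
This is a Type 0 system. Kp = lim_{s→0} G(s) = 56/132 = 14/33.
e_ss = 1/(1 + Kp) = 1/(1 + 14/33) = 33/47 ≈ 0.7021.

e_ss = 0.7021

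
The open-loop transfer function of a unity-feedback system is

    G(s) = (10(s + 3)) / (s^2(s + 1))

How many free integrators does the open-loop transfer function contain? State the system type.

Type 2

The denominator has 2 factors of s at the origin (free integrators), so this is a Type 2 system.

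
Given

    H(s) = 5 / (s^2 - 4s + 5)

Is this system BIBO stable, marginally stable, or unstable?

unstable

The poles can be read from the denominator factors: s = 2 ± j.
Since the pole(s) at s = 2 + j, 2 - j lie in the right half-plane, the system is unstable.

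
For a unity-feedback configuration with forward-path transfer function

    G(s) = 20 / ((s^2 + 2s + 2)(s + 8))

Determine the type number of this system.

Type 0

The denominator has no factor of s at the origin — no free integrator — so this is a Type 0 system.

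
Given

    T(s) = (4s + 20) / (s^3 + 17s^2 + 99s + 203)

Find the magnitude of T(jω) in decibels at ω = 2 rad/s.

|T(j2)|_dB ≈ -20.7 dB

Substitute s = j2: numerator = 20 + j8, denominator = 135 + j190.
|T(j2)| = |20 + j8| / |135 + j190| = 21.541 / 233.08 ≈ 0.09242.
In decibels: 20·log₁₀(0.09242) ≈ -20.7 dB.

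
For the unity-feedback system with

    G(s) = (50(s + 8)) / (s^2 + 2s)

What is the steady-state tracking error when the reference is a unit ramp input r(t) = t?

e_ss = 0.005000

G(s) has one pole at the origin.
This is a Type 1 system. Kv = lim_{s→0} s·G(s) = 400/2 = 200.
e_ss = 1/Kv = 1/(200) = 1/200 ≈ 0.005000.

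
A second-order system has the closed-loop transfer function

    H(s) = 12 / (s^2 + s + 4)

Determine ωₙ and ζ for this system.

ωₙ = 2 rad/s, ζ = 0.25

Compare the denominator to the standard form s^2 + 2ζωₙs + ωₙ².
ωₙ² = 4, so ωₙ = 2 rad/s.
2ζωₙ = 1, so ζ = 1/(2·2) = 0.25.
With ζ = 0.25 the response is underdamped.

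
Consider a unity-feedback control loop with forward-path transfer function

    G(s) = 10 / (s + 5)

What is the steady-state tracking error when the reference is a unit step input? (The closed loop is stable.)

G(s) has no poles at the origin.
This is a Type 0 system. Kp = lim_{s→0} G(s) = 10/5 = 2.
e_ss = 1/(1 + Kp) = 1/(1 + 2) = 1/3 ≈ 0.3333.

e_ss = 0.3333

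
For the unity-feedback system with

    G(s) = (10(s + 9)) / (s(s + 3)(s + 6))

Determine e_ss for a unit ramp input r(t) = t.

e_ss = 0.2000

G(s) has one pole at the origin.
This is a Type 1 system. Kv = lim_{s→0} s·G(s) = 90/18 = 5.
e_ss = 1/Kv = 1/(5) = 1/5 ≈ 0.2000.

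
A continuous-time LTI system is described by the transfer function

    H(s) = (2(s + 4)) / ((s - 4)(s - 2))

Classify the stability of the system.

unstable

The poles can be read from the denominator factors: s = 4, 2.
Since the pole(s) at s = 4, 2 lie in the right half-plane, the system is unstable.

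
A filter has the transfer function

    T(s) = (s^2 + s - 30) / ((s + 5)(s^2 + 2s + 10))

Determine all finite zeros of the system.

s = 5, -6

Set the numerator to zero: s^2 + s - 30 = 0.
Factoring: (s - 5)(s + 6) = 0.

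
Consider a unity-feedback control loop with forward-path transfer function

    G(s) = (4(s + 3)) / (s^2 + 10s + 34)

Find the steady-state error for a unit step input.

e_ss = 0.7391

G(s) has no poles at the origin.
This is a Type 0 system. Kp = lim_{s→0} G(s) = 12/34 = 6/17.
e_ss = 1/(1 + Kp) = 1/(1 + 6/17) = 17/23 ≈ 0.7391.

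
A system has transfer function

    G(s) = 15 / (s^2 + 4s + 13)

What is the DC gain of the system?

Set s = 0: G(0) = (15) / (13) = 15/13.

G(0) = 15/13 ≈ 1.154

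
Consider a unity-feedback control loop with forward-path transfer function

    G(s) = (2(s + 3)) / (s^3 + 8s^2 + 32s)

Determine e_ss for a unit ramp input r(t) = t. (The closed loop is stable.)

G(s) has one pole at the origin.
This is a Type 1 system. Kv = lim_{s→0} s·G(s) = 6/32 = 3/16.
e_ss = 1/Kv = 1/(3/16) = 16/3 ≈ 5.333.

e_ss = 5.333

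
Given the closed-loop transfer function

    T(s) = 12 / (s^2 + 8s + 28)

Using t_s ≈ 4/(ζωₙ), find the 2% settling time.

t_s ≈ 1 s

Comparing s^2 + 8s + 28 to s^2 + 2ζωₙs + ωₙ²: ωₙ = √28 ≈ 5.292 rad/s and ζ = 8/(2·√28) ≈ 0.7559.
ζωₙ = 8/2 = 4, so t_s ≈ 4/(ζωₙ) = 4/4 = 1 s.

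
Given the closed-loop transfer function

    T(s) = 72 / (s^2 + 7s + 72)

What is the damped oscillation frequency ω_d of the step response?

ω_d ≈ 7.730 rad/s

Comparing s^2 + 7s + 72 to s^2 + 2ζωₙs + ωₙ²: ωₙ = √72 ≈ 8.485 rad/s and ζ = 7/(2·√72) ≈ 0.4125.
ζωₙ = 7/2 = 3.5, so ω_d = ωₙ√(1−ζ²) = √(ωₙ² − (ζωₙ)²) = √(72 − 3.5²) = √59.75 ≈ 7.730 rad/s.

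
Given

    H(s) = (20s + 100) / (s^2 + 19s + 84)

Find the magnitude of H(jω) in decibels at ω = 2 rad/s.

|H(j2)|_dB ≈ 1.70 dB

Substitute s = j2: numerator = 100 + j40, denominator = 80 + j38.
|H(j2)| = |100 + j40| / |80 + j38| = 107.70 / 88.566 ≈ 1.216.
In decibels: 20·log₁₀(1.216) ≈ 1.70 dB.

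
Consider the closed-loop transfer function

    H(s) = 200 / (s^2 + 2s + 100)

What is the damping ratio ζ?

Compare the denominator to the standard form s^2 + 2ζωₙs + ωₙ².
ωₙ² = 100, so ωₙ = 10 rad/s.
2ζωₙ = 2, so ζ = 2/(2·10) = 0.1.

ζ = 0.1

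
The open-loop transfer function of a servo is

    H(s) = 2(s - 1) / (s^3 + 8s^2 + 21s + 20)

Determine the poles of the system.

The poles are the roots of the denominator s^3 + 8s^2 + 21s + 20 = 0.
Trying s = -4: the polynomial evaluates to 0, so (s + 4) is a factor.
Dividing out leaves s^2 + 4s + 5 = 0.
The quadratic formula then gives s = -2 ± 1j.

s = -2 ± j, -4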